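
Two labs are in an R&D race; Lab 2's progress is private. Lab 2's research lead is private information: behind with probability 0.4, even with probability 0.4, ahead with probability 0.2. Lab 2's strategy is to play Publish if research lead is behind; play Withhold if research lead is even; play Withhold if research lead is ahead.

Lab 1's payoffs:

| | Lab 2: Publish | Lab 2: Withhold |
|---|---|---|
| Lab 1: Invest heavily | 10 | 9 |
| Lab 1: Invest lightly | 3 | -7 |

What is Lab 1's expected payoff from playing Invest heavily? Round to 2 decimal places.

E[Invest heavily] = 0.4·10 + 0.4·9 + 0.2·9 = 4 + 3.6 + 1.8 = 9.4

9.40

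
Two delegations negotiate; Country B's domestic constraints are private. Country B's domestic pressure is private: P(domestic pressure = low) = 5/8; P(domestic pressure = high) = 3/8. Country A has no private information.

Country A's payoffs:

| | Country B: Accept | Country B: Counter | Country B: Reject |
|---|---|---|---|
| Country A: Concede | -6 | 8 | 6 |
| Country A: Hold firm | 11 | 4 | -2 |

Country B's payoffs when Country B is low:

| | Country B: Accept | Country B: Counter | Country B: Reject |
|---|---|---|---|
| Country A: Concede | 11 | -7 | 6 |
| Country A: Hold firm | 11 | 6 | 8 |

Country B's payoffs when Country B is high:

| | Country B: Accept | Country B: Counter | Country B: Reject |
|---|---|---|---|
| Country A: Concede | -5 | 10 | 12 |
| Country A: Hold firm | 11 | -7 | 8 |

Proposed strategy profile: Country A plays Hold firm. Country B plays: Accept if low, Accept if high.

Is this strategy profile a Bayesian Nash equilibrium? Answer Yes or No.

Yes

Country A plays Hold firm: E[Hold firm] = 5/8·(11) + 3/8·(11) = 11; E[Concede] = -6. Best-responding. ✓
Country B (domestic pressure low), facing Hold firm: Accept gives 11, Counter gives 6, Reject gives 8. Proposed Accept is best. ✓
Country B (domestic pressure high), facing Hold firm: Accept gives 11, Counter gives -7, Reject gives 8. Proposed Accept is best. ✓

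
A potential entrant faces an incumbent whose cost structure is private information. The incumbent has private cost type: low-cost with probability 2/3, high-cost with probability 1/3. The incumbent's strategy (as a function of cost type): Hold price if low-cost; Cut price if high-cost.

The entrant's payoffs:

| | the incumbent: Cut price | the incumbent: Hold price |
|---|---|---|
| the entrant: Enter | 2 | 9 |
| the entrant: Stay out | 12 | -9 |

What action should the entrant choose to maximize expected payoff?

E[Enter] = 2/3·(9) + 1/3·(2) = 20/3
E[Stay out] = 2/3·(-9) + 1/3·(12) = -2
Best response: Enter (20/3 is the largest).

Enter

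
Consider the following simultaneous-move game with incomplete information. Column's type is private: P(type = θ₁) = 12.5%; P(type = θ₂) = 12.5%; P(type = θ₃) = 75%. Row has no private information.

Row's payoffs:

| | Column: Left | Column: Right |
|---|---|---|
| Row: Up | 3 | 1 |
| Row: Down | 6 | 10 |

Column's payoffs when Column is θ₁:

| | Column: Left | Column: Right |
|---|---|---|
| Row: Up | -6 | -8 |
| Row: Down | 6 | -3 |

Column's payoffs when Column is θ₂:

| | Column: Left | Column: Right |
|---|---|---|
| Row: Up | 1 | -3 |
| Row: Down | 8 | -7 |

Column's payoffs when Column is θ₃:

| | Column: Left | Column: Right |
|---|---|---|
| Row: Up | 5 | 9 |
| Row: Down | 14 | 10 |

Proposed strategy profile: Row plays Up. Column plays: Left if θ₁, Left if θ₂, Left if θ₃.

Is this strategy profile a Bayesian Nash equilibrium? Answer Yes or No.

Row plays Up: E[Up] = 0.125·(3) + 0.125·(3) + 0.75·(3) = 3; E[Down] = 6. Not best-responding. ✗
Column (type θ₁), facing Up: Left gives -6, Right gives -8. Proposed Left is best. ✓
Column (type θ₂), facing Up: Left gives 1, Right gives -3. Proposed Left is best. ✓
Column (type θ₃), facing Up: Left gives 5, Right gives 9. Proposed Left is not best — profitable deviation exists. ✗

No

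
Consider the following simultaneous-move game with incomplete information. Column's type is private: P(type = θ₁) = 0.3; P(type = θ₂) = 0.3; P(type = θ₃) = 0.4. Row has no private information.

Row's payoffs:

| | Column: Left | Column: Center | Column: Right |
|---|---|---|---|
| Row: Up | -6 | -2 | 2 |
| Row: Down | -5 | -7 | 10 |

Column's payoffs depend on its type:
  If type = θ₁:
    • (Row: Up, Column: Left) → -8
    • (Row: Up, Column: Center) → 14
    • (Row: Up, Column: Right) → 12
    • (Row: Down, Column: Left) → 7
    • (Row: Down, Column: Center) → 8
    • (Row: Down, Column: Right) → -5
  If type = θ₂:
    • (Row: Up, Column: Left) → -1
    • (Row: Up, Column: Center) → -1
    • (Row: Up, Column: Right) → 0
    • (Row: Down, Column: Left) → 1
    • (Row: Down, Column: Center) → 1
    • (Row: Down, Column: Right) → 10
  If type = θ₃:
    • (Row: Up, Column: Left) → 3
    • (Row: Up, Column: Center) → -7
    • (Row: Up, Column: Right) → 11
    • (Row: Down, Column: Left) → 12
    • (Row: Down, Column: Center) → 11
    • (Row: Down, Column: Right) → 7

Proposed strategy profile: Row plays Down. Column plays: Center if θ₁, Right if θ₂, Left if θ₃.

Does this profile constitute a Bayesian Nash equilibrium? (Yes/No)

A profile is a BNE iff every type of every player is best-responding given beliefs about the other side.
Row plays Down: E[Down] = 0.3·(-7) + 0.3·(10) + 0.4·(-5) = -1.1; E[Up] = -2.4. Best-responding. ✓
Column (type θ₁), facing Down: Left gives 7, Center gives 8, Right gives -5. Proposed Center is best. ✓
Column (type θ₂), facing Down: Left gives 1, Center gives 1, Right gives 10. Proposed Right is best. ✓
Column (type θ₃), facing Down: Left gives 12, Center gives 11, Right gives 7. Proposed Left is best. ✓

Yes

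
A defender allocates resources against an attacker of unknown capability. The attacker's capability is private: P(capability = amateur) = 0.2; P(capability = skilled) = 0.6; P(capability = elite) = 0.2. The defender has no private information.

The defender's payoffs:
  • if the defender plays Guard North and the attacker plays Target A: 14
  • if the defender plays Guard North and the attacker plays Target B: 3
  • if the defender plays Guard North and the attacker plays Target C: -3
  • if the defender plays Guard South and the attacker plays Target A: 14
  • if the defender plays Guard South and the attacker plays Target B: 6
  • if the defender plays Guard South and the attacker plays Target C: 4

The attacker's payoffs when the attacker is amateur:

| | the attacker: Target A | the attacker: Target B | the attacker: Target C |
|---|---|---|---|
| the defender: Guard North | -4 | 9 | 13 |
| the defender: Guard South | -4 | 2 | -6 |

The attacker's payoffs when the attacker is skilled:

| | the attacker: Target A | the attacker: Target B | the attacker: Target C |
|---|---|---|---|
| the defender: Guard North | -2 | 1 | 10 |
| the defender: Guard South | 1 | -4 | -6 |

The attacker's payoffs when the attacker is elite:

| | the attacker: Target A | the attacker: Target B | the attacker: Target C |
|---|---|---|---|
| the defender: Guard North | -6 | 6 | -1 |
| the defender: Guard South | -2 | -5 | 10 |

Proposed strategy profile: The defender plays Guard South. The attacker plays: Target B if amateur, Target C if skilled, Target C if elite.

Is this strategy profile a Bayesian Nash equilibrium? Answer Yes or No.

A profile is a BNE iff every type of every player is best-responding given beliefs about the other side.
The defender plays Guard South: E[Guard South] = 0.2·(6) + 0.6·(4) + 0.2·(4) = 4.4; E[Guard North] = -1.8. Best-responding. ✓
The attacker (capability amateur), facing Guard South: Target A gives -4, Target B gives 2, Target C gives -6. Proposed Target B is best. ✓
The attacker (capability skilled), facing Guard South: Target A gives 1, Target B gives -4, Target C gives -6. Proposed Target C is not best — profitable deviation exists. ✗
The attacker (capability elite), facing Guard South: Target A gives -2, Target B gives -5, Target C gives 10. Proposed Target C is best. ✓

No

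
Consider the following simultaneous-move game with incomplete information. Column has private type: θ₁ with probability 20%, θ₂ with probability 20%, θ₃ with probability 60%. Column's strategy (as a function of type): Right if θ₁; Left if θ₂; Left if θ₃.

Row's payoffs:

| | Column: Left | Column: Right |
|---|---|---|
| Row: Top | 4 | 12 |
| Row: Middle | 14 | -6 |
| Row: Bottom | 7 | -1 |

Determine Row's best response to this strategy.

E[Top] = 0.2·(12) + 0.2·(4) + 0.6·(4) = 5.6
E[Middle] = 0.2·(-6) + 0.2·(14) + 0.6·(14) = 10
E[Bottom] = 0.2·(-1) + 0.2·(7) + 0.6·(7) = 5.4
Best response: Middle (10 is the largest).

Middle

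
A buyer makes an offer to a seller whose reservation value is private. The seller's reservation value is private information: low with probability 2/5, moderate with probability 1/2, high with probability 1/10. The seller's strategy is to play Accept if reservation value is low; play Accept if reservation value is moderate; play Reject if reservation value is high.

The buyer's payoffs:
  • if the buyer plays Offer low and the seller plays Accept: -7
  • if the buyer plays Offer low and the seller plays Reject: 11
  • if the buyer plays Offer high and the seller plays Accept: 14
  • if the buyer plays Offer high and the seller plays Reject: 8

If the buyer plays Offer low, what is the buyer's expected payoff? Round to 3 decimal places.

E[Offer low] = 2/5·(-7) + 1/2·(-7) + 1/10·11 = (-14/5) + (-7/2) + 11/10 = -26/5

-5.200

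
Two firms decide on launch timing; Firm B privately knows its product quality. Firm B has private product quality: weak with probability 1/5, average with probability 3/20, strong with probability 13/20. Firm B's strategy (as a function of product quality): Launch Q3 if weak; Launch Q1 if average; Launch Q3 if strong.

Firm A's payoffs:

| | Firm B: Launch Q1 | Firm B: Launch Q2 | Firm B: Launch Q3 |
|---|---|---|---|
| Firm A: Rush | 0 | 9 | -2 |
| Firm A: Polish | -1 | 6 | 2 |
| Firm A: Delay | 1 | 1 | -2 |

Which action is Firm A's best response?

Compute Firm A's expected payoff for each action, taking the expectation over Firm B's type.
E[Rush] = 1/5·(-2) + 3/20·(0) + 13/20·(-2) = -17/10
E[Polish] = 1/5·(2) + 3/20·(-1) + 13/20·(2) = 31/20
E[Delay] = 1/5·(-2) + 3/20·(1) + 13/20·(-2) = -31/20
Best response: Polish (31/20 is the largest).

Polish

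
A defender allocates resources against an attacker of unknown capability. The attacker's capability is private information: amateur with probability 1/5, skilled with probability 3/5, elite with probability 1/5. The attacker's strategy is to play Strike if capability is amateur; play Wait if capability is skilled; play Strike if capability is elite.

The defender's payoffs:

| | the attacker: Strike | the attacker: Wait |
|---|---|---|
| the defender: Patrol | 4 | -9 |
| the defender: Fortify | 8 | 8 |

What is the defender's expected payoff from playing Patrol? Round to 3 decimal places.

-3.800

Take the expectation over the attacker's capability, weighting each type's action by its prior probability.
E[Patrol] = 1/5·4 + 3/5·(-9) + 1/5·4 = 4/5 + (-27/5) + 4/5 = -19/5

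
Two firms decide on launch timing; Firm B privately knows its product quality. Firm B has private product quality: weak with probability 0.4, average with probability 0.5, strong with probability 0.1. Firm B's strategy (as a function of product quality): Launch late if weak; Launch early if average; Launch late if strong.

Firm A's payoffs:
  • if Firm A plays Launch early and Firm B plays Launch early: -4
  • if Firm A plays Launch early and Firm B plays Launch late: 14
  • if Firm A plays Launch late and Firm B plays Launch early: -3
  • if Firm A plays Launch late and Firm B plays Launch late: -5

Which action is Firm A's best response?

Launch early

E[Launch early] = 0.4·(14) + 0.5·(-4) + 0.1·(14) = 5
E[Launch late] = 0.4·(-5) + 0.5·(-3) + 0.1·(-5) = -4
Best response: Launch early (5 is the largest).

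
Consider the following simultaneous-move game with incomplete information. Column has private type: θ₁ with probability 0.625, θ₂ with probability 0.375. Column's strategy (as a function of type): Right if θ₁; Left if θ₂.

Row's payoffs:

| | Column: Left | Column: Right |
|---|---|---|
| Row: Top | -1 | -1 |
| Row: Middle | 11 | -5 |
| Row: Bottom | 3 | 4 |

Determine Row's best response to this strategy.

E[Top] = 0.625·(-1) + 0.375·(-1) = -1
E[Middle] = 0.625·(-5) + 0.375·(11) = 1
E[Bottom] = 0.625·(4) + 0.375·(3) = 3.625
Best response: Bottom (3.625 is the largest).

Bottom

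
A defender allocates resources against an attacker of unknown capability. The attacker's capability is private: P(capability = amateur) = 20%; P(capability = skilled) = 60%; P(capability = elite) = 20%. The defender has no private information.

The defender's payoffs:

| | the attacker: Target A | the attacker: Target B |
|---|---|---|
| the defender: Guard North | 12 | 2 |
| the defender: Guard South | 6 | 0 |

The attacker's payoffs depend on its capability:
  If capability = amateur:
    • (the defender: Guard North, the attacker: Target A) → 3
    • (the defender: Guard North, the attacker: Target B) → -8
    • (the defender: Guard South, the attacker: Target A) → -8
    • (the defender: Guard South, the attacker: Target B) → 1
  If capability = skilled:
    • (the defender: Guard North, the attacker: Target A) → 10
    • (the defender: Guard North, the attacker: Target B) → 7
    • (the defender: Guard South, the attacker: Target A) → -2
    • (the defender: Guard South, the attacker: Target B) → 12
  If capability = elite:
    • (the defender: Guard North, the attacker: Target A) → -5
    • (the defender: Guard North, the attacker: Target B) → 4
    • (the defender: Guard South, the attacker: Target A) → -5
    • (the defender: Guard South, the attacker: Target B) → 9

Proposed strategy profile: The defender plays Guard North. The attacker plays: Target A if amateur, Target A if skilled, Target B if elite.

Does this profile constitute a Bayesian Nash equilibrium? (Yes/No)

The defender plays Guard North: E[Guard North] = 0.2·(12) + 0.6·(12) + 0.2·(2) = 10; E[Guard South] = 4.8. Best-responding. ✓
The attacker (capability amateur), facing Guard North: Target A gives 3, Target B gives -8. Proposed Target A is best. ✓
The attacker (capability skilled), facing Guard North: Target A gives 10, Target B gives 7. Proposed Target A is best. ✓
The attacker (capability elite), facing Guard North: Target A gives -5, Target B gives 4. Proposed Target B is best. ✓

Yes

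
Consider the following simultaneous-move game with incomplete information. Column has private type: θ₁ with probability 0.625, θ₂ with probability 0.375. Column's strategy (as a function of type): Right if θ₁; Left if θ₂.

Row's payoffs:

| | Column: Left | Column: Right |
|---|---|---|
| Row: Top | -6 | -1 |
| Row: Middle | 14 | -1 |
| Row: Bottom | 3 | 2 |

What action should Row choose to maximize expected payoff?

Compute Row's expected payoff for each action, taking the expectation over Column's type.
E[Top] = 0.625·(-1) + 0.375·(-6) = -2.875
E[Middle] = 0.625·(-1) + 0.375·(14) = 4.625
E[Bottom] = 0.625·(2) + 0.375·(3) = 2.375
Best response: Middle (4.625 is the largest).

Middle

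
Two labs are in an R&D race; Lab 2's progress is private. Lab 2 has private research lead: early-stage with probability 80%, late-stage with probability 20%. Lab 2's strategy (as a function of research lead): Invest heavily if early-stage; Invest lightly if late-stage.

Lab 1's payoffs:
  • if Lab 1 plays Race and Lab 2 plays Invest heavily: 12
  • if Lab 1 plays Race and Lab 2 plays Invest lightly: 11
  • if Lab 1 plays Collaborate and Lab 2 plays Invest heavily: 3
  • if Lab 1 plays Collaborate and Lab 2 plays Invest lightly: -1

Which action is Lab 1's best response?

Race

E[Race] = 0.8·(12) + 0.2·(11) = 11.8
E[Collaborate] = 0.8·(3) + 0.2·(-1) = 2.2
Best response: Race (11.8 is the largest).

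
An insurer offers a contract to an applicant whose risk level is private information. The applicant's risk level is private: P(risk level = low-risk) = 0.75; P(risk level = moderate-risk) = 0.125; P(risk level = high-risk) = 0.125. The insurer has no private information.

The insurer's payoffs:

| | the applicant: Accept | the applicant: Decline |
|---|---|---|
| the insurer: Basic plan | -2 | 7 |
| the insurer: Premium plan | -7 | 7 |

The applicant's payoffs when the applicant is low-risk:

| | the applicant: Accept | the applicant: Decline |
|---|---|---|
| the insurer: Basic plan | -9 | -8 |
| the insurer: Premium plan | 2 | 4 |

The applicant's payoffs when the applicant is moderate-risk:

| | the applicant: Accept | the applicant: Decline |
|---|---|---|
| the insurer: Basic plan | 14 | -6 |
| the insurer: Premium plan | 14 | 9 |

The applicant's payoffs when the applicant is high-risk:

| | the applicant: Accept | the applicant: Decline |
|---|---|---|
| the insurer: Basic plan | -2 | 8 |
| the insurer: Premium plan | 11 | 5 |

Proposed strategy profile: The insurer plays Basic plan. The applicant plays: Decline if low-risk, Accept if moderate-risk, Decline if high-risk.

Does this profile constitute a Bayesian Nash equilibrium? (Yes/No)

Yes

The insurer plays Basic plan: E[Basic plan] = 0.75·(7) + 0.125·(-2) + 0.125·(7) = 5.875; E[Premium plan] = 5.25. Best-responding. ✓
The applicant (risk level low-risk), facing Basic plan: Accept gives -9, Decline gives -8. Proposed Decline is best. ✓
The applicant (risk level moderate-risk), facing Basic plan: Accept gives 14, Decline gives -6. Proposed Accept is best. ✓
The applicant (risk level high-risk), facing Basic plan: Accept gives -2, Decline gives 8. Proposed Decline is best. ✓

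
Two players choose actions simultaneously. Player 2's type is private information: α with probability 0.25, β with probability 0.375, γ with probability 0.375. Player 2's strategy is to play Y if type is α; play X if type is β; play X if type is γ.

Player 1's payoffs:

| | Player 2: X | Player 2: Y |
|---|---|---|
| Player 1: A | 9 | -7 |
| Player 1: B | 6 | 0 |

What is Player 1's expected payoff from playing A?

5

E[A] = 0.25·(-7) + 0.375·9 + 0.375·9 = (-1.75) + 3.375 + 3.375 = 5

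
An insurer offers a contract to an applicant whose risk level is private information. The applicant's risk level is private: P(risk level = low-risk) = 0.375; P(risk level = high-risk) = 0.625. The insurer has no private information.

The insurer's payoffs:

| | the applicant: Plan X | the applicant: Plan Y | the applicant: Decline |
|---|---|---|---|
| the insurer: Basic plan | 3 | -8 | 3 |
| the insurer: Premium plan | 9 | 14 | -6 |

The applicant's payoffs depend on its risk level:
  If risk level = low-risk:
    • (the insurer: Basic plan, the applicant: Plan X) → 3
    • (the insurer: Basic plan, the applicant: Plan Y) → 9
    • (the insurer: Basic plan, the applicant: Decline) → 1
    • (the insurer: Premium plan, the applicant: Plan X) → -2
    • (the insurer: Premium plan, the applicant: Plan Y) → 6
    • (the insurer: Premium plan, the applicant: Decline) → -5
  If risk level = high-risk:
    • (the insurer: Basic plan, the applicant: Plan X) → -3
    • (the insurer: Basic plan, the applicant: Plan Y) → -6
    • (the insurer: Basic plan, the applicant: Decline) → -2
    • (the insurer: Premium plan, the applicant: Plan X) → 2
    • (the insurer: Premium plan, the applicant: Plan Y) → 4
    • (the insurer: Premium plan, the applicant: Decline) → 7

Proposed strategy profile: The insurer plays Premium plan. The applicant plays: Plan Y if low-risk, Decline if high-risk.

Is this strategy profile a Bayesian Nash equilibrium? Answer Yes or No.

Yes

The insurer plays Premium plan: E[Premium plan] = 0.375·(14) + 0.625·(-6) = 1.5; E[Basic plan] = -1.125. Best-responding. ✓
The applicant (risk level low-risk), facing Premium plan: Plan X gives -2, Plan Y gives 6, Decline gives -5. Proposed Plan Y is best. ✓
The applicant (risk level high-risk), facing Premium plan: Plan X gives 2, Plan Y gives 4, Decline gives 7. Proposed Decline is best. ✓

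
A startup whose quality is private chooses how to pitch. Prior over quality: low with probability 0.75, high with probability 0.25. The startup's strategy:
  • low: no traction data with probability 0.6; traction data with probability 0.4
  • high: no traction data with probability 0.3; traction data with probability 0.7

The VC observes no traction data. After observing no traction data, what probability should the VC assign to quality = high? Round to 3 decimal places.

P(no traction data) = 0.75·0.6 + 0.25·0.3 = 0.525
P(high | no traction data) = (0.25·0.3) / 0.525 = 0.075 / 0.525 = 0.142857

0.143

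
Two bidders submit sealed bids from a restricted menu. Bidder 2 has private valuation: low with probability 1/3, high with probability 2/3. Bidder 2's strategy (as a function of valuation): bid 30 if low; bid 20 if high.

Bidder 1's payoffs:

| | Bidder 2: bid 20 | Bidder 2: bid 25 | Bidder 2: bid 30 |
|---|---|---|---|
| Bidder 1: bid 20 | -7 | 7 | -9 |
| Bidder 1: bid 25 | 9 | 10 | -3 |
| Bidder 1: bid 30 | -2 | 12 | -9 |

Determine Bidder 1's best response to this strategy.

Compute Bidder 1's expected payoff for each action, taking the expectation over Bidder 2's type.
E[bid 20] = 1/3·(-9) + 2/3·(-7) = -23/3
E[bid 25] = 1/3·(-3) + 2/3·(9) = 5
E[bid 30] = 1/3·(-9) + 2/3·(-2) = -13/3
Best response: bid 25 (5 is the largest).

bid 25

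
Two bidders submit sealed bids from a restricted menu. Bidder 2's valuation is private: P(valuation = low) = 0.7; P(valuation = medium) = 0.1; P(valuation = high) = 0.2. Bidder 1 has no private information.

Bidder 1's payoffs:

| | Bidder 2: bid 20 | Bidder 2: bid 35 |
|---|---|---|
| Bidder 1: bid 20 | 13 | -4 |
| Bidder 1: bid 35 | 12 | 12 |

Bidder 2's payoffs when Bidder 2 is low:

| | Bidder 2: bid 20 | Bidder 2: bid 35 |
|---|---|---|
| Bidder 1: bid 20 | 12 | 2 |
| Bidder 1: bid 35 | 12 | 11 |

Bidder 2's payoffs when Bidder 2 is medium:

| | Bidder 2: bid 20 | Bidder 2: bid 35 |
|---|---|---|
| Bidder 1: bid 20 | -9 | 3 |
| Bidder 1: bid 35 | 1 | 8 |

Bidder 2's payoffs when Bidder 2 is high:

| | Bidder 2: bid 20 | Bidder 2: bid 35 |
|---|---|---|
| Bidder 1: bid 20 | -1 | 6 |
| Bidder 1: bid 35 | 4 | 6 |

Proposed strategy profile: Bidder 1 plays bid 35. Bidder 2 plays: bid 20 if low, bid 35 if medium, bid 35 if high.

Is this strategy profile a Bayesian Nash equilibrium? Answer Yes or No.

A profile is a BNE iff every type of every player is best-responding given beliefs about the other side.
Bidder 1 plays bid 35: E[bid 35] = 0.7·(12) + 0.1·(12) + 0.2·(12) = 12; E[bid 20] = 7.9. Best-responding. ✓
Bidder 2 (valuation low), facing bid 35: bid 20 gives 12, bid 35 gives 11. Proposed bid 20 is best. ✓
Bidder 2 (valuation medium), facing bid 35: bid 20 gives 1, bid 35 gives 8. Proposed bid 35 is best. ✓
Bidder 2 (valuation high), facing bid 35: bid 20 gives 4, bid 35 gives 6. Proposed bid 35 is best. ✓

Yes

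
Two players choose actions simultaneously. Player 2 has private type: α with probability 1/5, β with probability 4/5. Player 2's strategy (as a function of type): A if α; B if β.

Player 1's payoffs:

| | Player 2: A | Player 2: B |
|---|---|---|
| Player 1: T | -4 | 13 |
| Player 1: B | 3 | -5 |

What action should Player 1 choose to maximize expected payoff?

T

E[T] = 1/5·(-4) + 4/5·(13) = 48/5
E[B] = 1/5·(3) + 4/5·(-5) = -17/5
Best response: T (48/5 is the largest).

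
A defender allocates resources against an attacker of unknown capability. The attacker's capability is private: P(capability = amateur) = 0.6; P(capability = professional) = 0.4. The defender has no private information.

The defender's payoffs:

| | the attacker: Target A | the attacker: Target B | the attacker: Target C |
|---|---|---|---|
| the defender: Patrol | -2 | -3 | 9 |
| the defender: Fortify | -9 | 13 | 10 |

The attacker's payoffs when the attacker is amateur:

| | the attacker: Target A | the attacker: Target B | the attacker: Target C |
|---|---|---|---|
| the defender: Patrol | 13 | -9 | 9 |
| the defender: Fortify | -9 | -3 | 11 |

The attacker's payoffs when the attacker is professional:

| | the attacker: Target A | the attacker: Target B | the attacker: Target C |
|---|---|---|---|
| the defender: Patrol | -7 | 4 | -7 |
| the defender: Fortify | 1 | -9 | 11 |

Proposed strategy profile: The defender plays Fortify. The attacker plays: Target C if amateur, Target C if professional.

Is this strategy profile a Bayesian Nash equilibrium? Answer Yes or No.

A profile is a BNE iff every type of every player is best-responding given beliefs about the other side.
The defender plays Fortify: E[Fortify] = 0.6·(10) + 0.4·(10) = 10; E[Patrol] = 9. Best-responding. ✓
The attacker (capability amateur), facing Fortify: Target A gives -9, Target B gives -3, Target C gives 11. Proposed Target C is best. ✓
The attacker (capability professional), facing Fortify: Target A gives 1, Target B gives -9, Target C gives 11. Proposed Target C is best. ✓

Yes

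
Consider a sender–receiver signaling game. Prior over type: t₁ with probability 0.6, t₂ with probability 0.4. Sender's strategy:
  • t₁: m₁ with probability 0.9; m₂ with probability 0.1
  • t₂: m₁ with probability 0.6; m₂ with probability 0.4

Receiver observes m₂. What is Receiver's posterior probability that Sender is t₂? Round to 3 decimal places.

0.727

P(m₂) = 0.6·0.1 + 0.4·0.4 = 0.22
P(t₂ | m₂) = (0.4·0.4) / 0.22 = 0.16 / 0.22 = 0.727273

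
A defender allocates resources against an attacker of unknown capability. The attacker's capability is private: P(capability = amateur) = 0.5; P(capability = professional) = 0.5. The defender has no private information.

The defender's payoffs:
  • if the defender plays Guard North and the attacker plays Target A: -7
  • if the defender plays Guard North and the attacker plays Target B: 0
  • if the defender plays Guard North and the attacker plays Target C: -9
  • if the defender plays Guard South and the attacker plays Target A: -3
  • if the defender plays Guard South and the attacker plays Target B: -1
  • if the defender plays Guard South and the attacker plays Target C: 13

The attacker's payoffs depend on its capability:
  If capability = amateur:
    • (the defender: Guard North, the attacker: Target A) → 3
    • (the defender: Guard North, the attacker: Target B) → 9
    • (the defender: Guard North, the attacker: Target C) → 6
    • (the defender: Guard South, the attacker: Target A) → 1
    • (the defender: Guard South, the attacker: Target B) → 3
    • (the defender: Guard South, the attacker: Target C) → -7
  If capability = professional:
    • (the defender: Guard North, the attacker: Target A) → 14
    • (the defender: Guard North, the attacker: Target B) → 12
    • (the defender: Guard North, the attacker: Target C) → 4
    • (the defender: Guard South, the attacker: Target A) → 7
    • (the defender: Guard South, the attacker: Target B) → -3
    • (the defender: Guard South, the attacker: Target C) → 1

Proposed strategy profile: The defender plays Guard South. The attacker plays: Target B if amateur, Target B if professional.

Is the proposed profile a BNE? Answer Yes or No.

No

The defender plays Guard South: E[Guard South] = 0.5·(-1) + 0.5·(-1) = -1; E[Guard North] = 0. Not best-responding. ✗
The attacker (capability amateur), facing Guard South: Target A gives 1, Target B gives 3, Target C gives -7. Proposed Target B is best. ✓
The attacker (capability professional), facing Guard South: Target A gives 7, Target B gives -3, Target C gives 1. Proposed Target B is not best — profitable deviation exists. ✗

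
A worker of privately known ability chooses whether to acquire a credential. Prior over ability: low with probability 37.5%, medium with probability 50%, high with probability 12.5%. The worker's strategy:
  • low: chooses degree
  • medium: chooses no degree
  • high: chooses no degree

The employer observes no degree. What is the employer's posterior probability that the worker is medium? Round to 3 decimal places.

0.800

P(no degree) = 0.375·0 + 0.5·1 + 0.125·1 = 0.625
P(medium | no degree) = (0.5·1) / 0.625 = 0.5 / 0.625 = 0.8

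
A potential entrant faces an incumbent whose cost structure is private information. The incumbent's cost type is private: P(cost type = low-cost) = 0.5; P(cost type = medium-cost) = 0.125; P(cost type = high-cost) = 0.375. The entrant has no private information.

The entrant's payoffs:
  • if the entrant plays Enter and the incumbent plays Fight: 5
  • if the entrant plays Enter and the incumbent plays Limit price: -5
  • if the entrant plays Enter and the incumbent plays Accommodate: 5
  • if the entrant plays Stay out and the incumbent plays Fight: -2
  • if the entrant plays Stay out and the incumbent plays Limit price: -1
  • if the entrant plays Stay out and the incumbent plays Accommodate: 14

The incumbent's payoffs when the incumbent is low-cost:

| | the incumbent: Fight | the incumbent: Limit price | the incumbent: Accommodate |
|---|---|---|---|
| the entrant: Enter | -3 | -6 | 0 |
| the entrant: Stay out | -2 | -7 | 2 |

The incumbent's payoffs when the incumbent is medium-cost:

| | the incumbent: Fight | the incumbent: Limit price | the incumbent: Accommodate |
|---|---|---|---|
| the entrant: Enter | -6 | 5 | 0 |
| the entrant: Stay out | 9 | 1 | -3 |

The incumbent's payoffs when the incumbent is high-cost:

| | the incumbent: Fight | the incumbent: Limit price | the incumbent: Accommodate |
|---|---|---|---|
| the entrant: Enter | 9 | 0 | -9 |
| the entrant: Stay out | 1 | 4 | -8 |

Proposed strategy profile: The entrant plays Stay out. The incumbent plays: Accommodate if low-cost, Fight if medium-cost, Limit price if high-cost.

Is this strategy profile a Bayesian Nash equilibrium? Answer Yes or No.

Yes

The entrant plays Stay out: E[Stay out] = 0.5·(14) + 0.125·(-2) + 0.375·(-1) = 6.375; E[Enter] = 1.25. Best-responding. ✓
The incumbent (cost type low-cost), facing Stay out: Fight gives -2, Limit price gives -7, Accommodate gives 2. Proposed Accommodate is best. ✓
The incumbent (cost type medium-cost), facing Stay out: Fight gives 9, Limit price gives 1, Accommodate gives -3. Proposed Fight is best. ✓
The incumbent (cost type high-cost), facing Stay out: Fight gives 1, Limit price gives 4, Accommodate gives -8. Proposed Limit price is best. ✓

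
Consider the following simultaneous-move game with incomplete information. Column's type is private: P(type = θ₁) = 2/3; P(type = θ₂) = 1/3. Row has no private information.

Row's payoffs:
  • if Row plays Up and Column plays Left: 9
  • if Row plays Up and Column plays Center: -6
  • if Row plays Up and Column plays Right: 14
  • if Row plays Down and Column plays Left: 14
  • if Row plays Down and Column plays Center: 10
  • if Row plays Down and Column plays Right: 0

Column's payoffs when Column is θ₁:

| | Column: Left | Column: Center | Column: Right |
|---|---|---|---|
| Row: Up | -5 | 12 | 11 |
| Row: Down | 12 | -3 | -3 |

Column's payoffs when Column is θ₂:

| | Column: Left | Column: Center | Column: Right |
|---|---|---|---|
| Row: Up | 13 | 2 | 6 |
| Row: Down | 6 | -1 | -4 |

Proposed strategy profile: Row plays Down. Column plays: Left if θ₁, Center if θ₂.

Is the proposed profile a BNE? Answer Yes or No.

No

Row plays Down: E[Down] = 2/3·(14) + 1/3·(10) = 38/3; E[Up] = 4. Best-responding. ✓
Column (type θ₁), facing Down: Left gives 12, Center gives -3, Right gives -3. Proposed Left is best. ✓
Column (type θ₂), facing Down: Left gives 6, Center gives -1, Right gives -4. Proposed Center is not best — profitable deviation exists. ✗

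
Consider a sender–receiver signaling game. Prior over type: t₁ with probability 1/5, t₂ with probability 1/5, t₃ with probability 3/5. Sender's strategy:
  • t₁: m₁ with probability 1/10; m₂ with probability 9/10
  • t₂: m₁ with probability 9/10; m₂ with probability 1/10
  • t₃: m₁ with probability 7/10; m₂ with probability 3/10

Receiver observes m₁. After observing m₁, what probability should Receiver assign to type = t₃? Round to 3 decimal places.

Apply Bayes' rule using the sender's strategy as the likelihood.
P(m₁) = (1/5)·(1/10) + (1/5)·(9/10) + (3/5)·(7/10) = 31/50
P(t₃ | m₁) = ((3/5)·(7/10)) / (31/50) = (21/50) / (31/50) = 21/31

0.677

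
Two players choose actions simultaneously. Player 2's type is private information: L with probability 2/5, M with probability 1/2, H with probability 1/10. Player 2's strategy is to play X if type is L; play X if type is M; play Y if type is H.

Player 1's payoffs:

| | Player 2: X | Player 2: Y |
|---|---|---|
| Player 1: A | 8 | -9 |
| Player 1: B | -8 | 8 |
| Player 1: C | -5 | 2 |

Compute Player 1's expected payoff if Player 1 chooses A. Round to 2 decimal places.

6.30

Take the expectation over Player 2's type, weighting each type's action by its prior probability.
E[A] = 2/5·8 + 1/2·8 + 1/10·(-9) = 16/5 + 4 + (-9/10) = 63/10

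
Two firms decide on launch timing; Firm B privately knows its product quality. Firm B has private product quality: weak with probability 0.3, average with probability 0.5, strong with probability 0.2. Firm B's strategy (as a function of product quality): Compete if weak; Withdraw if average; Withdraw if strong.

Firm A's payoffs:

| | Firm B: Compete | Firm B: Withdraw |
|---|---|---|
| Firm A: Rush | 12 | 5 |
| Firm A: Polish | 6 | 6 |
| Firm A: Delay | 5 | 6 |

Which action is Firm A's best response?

E[Rush] = 0.3·(12) + 0.5·(5) + 0.2·(5) = 7.1
E[Polish] = 0.3·(6) + 0.5·(6) + 0.2·(6) = 6
E[Delay] = 0.3·(5) + 0.5·(6) + 0.2·(6) = 5.7
Best response: Rush (7.1 is the largest).

Rush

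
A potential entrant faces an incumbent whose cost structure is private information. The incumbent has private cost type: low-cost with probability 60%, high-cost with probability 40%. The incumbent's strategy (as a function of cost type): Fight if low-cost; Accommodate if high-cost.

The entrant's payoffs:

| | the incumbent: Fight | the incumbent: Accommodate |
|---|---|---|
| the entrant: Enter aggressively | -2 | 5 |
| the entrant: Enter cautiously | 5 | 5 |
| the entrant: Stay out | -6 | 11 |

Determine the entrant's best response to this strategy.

E[Enter aggressively] = 0.6·(-2) + 0.4·(5) = 0.8
E[Enter cautiously] = 0.6·(5) + 0.4·(5) = 5
E[Stay out] = 0.6·(-6) + 0.4·(11) = 0.8
Best response: Enter cautiously (5 is the largest).

Enter cautiously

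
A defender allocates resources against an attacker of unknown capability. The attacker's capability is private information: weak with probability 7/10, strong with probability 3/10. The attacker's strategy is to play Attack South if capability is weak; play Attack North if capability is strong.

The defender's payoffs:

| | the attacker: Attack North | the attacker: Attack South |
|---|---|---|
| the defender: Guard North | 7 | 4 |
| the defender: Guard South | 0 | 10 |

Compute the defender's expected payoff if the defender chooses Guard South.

E[Guard South] = 7/10·10 + 3/10·0 = 7 + 0 = 7

7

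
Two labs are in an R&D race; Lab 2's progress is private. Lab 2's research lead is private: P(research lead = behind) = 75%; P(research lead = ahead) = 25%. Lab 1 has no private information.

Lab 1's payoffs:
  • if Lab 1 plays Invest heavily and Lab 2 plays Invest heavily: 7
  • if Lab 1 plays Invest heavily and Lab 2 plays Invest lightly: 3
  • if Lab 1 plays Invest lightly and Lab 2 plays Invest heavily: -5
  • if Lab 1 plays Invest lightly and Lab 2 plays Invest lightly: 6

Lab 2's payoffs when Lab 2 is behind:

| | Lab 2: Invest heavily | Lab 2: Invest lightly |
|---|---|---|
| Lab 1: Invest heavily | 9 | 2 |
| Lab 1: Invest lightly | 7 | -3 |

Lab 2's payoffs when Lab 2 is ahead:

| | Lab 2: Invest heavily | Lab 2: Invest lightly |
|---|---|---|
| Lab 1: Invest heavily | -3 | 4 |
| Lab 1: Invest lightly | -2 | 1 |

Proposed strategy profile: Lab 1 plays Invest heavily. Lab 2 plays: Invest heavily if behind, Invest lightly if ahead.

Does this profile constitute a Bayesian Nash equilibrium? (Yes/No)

Lab 1 plays Invest heavily: E[Invest heavily] = 0.75·(7) + 0.25·(3) = 6; E[Invest lightly] = -2.25. Best-responding. ✓
Lab 2 (research lead behind), facing Invest heavily: Invest heavily gives 9, Invest lightly gives 2. Proposed Invest heavily is best. ✓
Lab 2 (research lead ahead), facing Invest heavily: Invest heavily gives -3, Invest lightly gives 4. Proposed Invest lightly is best. ✓

Yes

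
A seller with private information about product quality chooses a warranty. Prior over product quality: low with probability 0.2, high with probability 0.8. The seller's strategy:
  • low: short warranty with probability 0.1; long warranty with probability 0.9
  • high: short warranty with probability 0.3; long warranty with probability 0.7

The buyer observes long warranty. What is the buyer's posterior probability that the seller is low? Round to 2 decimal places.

Apply Bayes' rule using the sender's strategy as the likelihood.
P(long warranty) = 0.2·0.9 + 0.8·0.7 = 0.74
P(low | long warranty) = (0.2·0.9) / 0.74 = 0.18 / 0.74 = 0.243243

0.24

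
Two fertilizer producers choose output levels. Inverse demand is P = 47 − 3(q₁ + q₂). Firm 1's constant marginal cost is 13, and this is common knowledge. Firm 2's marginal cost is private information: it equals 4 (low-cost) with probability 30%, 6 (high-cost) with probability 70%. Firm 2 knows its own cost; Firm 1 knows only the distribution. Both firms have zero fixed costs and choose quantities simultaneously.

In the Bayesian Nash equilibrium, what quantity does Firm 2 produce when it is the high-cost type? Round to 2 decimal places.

5.37

Firm 2 with cost c maximizes (47 − 3(q₁+q₂) − c)·q₂, giving q₂(c) = (47 − c − 3q₁)/6.
E[c₂] = 0.3·4 + 0.7·6 = 5.4
Firm 1's FOC against E[q₂] yields q₁ = (47 − 2·13 + E[c₂])/9 = (47 − 26 + 5.4)/9 = 2.93333.
q₂(high-cost) = (47 − 6 − 3·2.93333)/6 = 5.36667.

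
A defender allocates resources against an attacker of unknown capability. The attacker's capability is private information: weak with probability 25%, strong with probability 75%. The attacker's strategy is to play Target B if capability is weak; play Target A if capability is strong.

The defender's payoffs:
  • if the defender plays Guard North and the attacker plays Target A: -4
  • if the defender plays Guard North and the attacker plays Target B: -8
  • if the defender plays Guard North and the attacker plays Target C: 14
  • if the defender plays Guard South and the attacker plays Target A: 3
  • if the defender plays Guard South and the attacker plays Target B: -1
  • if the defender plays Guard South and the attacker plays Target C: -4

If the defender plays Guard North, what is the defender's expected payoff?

Take the expectation over the attacker's capability, weighting each type's action by its prior probability.
E[Guard North] = 0.25·(-8) + 0.75·(-4) = (-2) + (-3) = -5

-5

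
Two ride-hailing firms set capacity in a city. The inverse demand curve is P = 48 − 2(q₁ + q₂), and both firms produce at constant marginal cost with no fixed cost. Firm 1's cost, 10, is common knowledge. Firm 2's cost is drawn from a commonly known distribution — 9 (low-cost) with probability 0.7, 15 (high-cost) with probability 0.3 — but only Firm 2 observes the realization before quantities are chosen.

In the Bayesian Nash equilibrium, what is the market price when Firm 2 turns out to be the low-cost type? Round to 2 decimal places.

Firm 2 with cost c maximizes (48 − 2(q₁+q₂) − c)·q₂, giving q₂(c) = (48 − c − 2q₁)/4.
E[c₂] = 0.7·9 + 0.3·15 = 10.8
Firm 1's FOC against E[q₂] yields q₁ = (48 − 2·10 + E[c₂])/6 = (48 − 20 + 10.8)/6 = 6.46667.
q₂(low-cost) = 6.51667, so P = 48 − 2·(6.46667 + 6.51667) = 22.0333.

22.03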